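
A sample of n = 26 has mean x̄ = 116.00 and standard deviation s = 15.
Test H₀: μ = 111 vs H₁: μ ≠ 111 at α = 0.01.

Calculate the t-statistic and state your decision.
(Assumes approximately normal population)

df = n - 1 = 25
SE = s/√n = 15/√26 = 2.9417
t = (x̄ - μ₀)/SE = (116.00 - 111)/2.9417 = 1.6997
Critical value: t_{0.005,25} = ±2.787
p-value ≈ 0.1016
Decision: fail to reject H₀

Answer: t = 1.6997, fail to reject H₀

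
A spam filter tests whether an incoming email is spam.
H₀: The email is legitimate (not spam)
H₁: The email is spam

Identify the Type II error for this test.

Type I error: rejecting H₀ when it is actually true (false positive).
Type II error: failing to reject H₀ when H₁ is actually true (false negative).

Answer: Letting a spam email through to the inbox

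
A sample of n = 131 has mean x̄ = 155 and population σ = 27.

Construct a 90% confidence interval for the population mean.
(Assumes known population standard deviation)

Confidence level: 90%, α = 0.1
z_0.05 = 1.645
SE = σ/√n = 27/√131 = 2.3590
Margin of error = 1.645 × 2.3590 = 3.8806
CI: x̄ ± margin = 155 ± 3.8806
CI: (151.1194, 158.8806)

Answer: (151.1194, 158.8806)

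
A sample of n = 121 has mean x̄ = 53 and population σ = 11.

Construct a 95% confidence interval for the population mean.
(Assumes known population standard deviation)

Answer: (51.0400, 54.9600)

Derivation:
Confidence level: 95%, α = 0.05
z_0.025 = 1.960
SE = σ/√n = 11/√121 = 1.0000
Margin of error = 1.960 × 1.0000 = 1.9600
CI: x̄ ± margin = 53 ± 1.9600
CI: (51.0400, 54.9600)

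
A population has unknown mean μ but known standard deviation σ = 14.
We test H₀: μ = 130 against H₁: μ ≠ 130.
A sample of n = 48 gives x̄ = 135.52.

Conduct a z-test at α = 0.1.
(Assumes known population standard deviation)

Answer: z = 2.7317, reject H₀

Derivation:
Standard error: SE = σ/√n = 14/√48 = 2.0207
z-statistic: z = (x̄ - μ₀)/SE = (135.52 - 130)/2.0207 = 2.7317
Critical value: ±1.645
p-value = 0.0063
Decision: reject H₀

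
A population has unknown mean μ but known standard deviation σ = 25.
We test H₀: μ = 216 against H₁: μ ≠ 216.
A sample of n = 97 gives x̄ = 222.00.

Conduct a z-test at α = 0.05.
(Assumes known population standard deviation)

Answer: z = 2.3637, reject H₀

Derivation:
Standard error: SE = σ/√n = 25/√97 = 2.5384
z-statistic: z = (x̄ - μ₀)/SE = (222.00 - 216)/2.5384 = 2.3637
Critical value: ±1.960
p-value = 0.0181
Decision: reject H₀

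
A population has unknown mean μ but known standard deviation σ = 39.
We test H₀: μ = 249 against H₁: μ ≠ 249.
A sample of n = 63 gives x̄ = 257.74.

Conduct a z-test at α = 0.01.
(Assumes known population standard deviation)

Standard error: SE = σ/√n = 39/√63 = 4.9135
z-statistic: z = (x̄ - μ₀)/SE = (257.74 - 249)/4.9135 = 1.7788
Critical value: ±2.576
p-value = 0.0753
Decision: fail to reject H₀

Answer: z = 1.7788, fail to reject H₀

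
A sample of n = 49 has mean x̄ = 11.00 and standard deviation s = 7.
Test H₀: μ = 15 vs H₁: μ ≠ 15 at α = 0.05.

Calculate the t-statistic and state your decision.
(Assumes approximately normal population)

Answer: t = -4.0000, reject H₀

Derivation:
df = n - 1 = 48
SE = s/√n = 7/√49 = 1.0000
t = (x̄ - μ₀)/SE = (11.00 - 15)/1.0000 = -4.0000
Critical value: t_{0.025,48} = ±2.011
p-value ≈ 0.0002
Decision: reject H₀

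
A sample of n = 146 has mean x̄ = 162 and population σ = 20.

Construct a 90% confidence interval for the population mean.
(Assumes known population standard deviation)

Confidence level: 90%, α = 0.1
z_0.05 = 1.645
SE = σ/√n = 20/√146 = 1.6552
Margin of error = 1.645 × 1.6552 = 2.7228
CI: x̄ ± margin = 162 ± 2.7228
CI: (159.2772, 164.7228)

Answer: (159.2772, 164.7228)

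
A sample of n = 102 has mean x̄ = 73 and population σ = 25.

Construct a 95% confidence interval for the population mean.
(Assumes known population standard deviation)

Confidence level: 95%, α = 0.05
z_0.025 = 1.960
SE = σ/√n = 25/√102 = 2.4754
Margin of error = 1.960 × 2.4754 = 4.8518
CI: x̄ ± margin = 73 ± 4.8518
CI: (68.1482, 77.8518)

Answer: (68.1482, 77.8518)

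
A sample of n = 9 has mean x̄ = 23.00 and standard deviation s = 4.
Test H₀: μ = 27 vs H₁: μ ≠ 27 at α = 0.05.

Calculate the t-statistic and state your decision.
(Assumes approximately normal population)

df = n - 1 = 8
SE = s/√n = 4/√9 = 1.3333
t = (x̄ - μ₀)/SE = (23.00 - 27)/1.3333 = -3.0001
Critical value: t_{0.025,8} = ±2.306
p-value ≈ 0.0171
Decision: reject H₀

Answer: t = -3.0001, reject H₀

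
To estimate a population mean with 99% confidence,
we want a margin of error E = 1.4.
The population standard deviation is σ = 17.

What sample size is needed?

Answer: n = 979

Derivation:
z_0.005 = 2.576
n = (z×σ/E)² = (2.576×17/1.4)²
n = 978.4384
Round up: n = 979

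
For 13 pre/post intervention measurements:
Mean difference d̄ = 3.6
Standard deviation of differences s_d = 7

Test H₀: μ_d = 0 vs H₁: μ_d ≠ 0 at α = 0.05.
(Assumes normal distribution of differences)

Answer: t = 1.8542, fail to reject H₀

Derivation:
df = n - 1 = 12
SE = s_d/√n = 7/√13 = 1.9415
t = d̄/SE = 3.6/1.9415 = 1.8542
Critical value: t_{0.025,12} = ±2.179
p-value ≈ 0.0884
Decision: fail to reject H₀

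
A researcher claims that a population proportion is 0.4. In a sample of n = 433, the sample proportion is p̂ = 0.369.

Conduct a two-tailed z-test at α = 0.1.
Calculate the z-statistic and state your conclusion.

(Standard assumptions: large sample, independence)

Answer: z = -1.3167, fail to reject H₀

Derivation:
H₀: p = 0.4, H₁: p ≠ 0.4
Standard error: SE = √(p₀(1-p₀)/n) = √(0.4×0.6/433) = 0.023543
z-statistic: z = (p̂ - p₀)/SE = (0.369 - 0.4)/0.023543 = -1.3167
Critical value: z_0.05 = ±1.645
p-value = 0.1879
Decision: fail to reject H₀ at α = 0.1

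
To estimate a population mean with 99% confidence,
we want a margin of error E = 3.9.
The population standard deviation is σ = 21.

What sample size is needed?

Answer: n = 193

Derivation:
z_0.005 = 2.576
n = (z×σ/E)² = (2.576×21/3.9)²
n = 192.3982
Round up: n = 193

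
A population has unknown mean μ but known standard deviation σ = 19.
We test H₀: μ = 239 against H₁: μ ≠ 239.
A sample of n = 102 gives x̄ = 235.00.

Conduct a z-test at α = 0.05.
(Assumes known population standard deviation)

Standard error: SE = σ/√n = 19/√102 = 1.8813
z-statistic: z = (x̄ - μ₀)/SE = (235.00 - 239)/1.8813 = -2.1262
Critical value: ±1.960
p-value = 0.0335
Decision: reject H₀

Answer: z = -2.1262, reject H₀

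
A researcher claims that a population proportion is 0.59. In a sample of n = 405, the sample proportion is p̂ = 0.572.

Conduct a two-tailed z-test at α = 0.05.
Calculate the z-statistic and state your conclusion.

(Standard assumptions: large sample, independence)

Answer: z = -0.7365, fail to reject H₀

Derivation:
H₀: p = 0.59, H₁: p ≠ 0.59
Standard error: SE = √(p₀(1-p₀)/n) = √(0.59×0.41/405) = 0.024439
z-statistic: z = (p̂ - p₀)/SE = (0.572 - 0.59)/0.024439 = -0.7365
Critical value: z_0.025 = ±1.960
p-value = 0.4614
Decision: fail to reject H₀ at α = 0.05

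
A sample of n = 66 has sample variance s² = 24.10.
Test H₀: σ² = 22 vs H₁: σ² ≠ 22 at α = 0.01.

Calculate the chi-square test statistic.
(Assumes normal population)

df = n - 1 = 65
χ² = (n-1)s²/σ₀² = 65×24.10/22 = 71.2045
Critical values: χ²_{0.995,65} = 39.383, χ²_{0.005,65} = 98.105
Rejection region: χ² < 39.383 or χ² > 98.105
Decision: fail to reject H₀

Answer: χ² = 71.2045, fail to reject H₀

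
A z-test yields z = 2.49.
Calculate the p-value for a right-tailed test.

Answer: p-value ≈ 0.0064

Derivation:
For z = 2.49:
p = P(Z > 2.49) = 1 - Φ(2.49) = 0.0064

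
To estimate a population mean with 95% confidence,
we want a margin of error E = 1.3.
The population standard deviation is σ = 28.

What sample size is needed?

z_0.025 = 1.960
n = (z×σ/E)² = (1.960×28/1.3)²
n = 1782.1387
Round up: n = 1783

Answer: n = 1783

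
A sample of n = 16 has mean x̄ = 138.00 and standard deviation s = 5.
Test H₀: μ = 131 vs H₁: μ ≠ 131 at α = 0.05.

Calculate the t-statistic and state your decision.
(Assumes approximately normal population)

df = n - 1 = 15
SE = s/√n = 5/√16 = 1.2500
t = (x̄ - μ₀)/SE = (138.00 - 131)/1.2500 = 5.6000
Critical value: t_{0.025,15} = ±2.131
p-value ≈ 0.0001
Decision: reject H₀

Answer: t = 5.6000, reject H₀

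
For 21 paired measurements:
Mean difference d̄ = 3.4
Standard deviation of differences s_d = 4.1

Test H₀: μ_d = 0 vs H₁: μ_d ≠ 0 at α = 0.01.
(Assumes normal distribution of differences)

df = n - 1 = 20
SE = s_d/√n = 4.1/√21 = 0.8947
t = d̄/SE = 3.4/0.8947 = 3.8002
Critical value: t_{0.005,20} = ±2.845
p-value ≈ 0.0011
Decision: reject H₀

Answer: t = 3.8002, reject H₀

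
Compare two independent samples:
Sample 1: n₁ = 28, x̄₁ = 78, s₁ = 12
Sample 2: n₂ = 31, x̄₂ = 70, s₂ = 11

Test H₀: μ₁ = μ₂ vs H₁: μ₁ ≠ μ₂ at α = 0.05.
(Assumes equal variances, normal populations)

Pooled variance: s²_p = [27×12² + 30×11²]/(57) = 131.8947
s_p = 11.4845
SE = s_p×√(1/n₁ + 1/n₂) = 11.4845×√(1/28 + 1/31) = 2.9942
t = (x̄₁ - x̄₂)/SE = (78 - 70)/2.9942 = 2.6718
df = 57, t-critical = ±2.002
Decision: reject H₀

Answer: t = 2.6718, reject H₀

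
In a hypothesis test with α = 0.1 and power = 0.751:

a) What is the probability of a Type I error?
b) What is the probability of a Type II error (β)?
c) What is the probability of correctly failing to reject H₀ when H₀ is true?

Answer: a) 0.1, b) 0.249, c) 0.9

Derivation:
a) Type I error probability = α = 0.1
b) Power = P(reject H₀ | H₁ true) = 1 - β = 0.751, so Type II error probability = β = 1 - Power = 0.249
c) P(fail to reject H₀ | H₀ true) = 1 - α = 0.9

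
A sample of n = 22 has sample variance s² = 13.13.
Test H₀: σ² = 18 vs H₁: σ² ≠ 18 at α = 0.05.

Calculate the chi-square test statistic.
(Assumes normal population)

df = n - 1 = 21
χ² = (n-1)s²/σ₀² = 21×13.13/18 = 15.3183
Critical values: χ²_{0.975,21} = 10.283, χ²_{0.025,21} = 35.479
Rejection region: χ² < 10.283 or χ² > 35.479
Decision: fail to reject H₀

Answer: χ² = 15.3183, fail to reject H₀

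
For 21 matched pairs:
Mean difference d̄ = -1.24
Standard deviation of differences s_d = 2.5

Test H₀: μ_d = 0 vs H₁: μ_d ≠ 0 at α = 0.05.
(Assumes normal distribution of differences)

df = n - 1 = 20
SE = s_d/√n = 2.5/√21 = 0.5455
t = d̄/SE = -1.24/0.5455 = -2.2731
Critical value: t_{0.025,20} = ±2.086
p-value ≈ 0.0342
Decision: reject H₀

Answer: t = -2.2731, reject H₀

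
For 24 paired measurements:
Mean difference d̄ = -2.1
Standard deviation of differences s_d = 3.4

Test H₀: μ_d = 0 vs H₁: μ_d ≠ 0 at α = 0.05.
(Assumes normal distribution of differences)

df = n - 1 = 23
SE = s_d/√n = 3.4/√24 = 0.6940
t = d̄/SE = -2.1/0.6940 = -3.0259
Critical value: t_{0.025,23} = ±2.069
p-value ≈ 0.0060
Decision: reject H₀

Answer: t = -3.0259, reject H₀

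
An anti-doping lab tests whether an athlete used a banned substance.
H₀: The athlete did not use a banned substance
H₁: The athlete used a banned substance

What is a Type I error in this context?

Answer: Falsely accusing a clean athlete of doping

Derivation:
A Type I error (probability α) occurs when we reject a true H₀.
A Type II error (probability β) occurs when we fail to reject a false H₀.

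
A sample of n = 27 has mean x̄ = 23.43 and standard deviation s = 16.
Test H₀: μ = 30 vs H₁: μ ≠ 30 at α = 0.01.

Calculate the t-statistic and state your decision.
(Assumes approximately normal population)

df = n - 1 = 26
SE = s/√n = 16/√27 = 3.0792
t = (x̄ - μ₀)/SE = (23.43 - 30)/3.0792 = -2.1337
Critical value: t_{0.005,26} = ±2.779
p-value ≈ 0.0425
Decision: fail to reject H₀

Answer: t = -2.1337, fail to reject H₀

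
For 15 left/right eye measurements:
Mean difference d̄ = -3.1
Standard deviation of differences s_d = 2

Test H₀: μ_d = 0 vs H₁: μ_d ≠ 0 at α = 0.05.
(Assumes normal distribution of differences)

Answer: t = -6.0031, reject H₀

Derivation:
df = n - 1 = 14
SE = s_d/√n = 2/√15 = 0.5164
t = d̄/SE = -3.1/0.5164 = -6.0031
Critical value: t_{0.025,14} = ±2.145
p-value < 0.0001
Decision: reject H₀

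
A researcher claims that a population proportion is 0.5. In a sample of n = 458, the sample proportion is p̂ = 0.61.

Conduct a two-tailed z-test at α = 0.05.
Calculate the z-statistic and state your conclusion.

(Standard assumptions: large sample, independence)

Answer: z = 4.7083, reject H₀

Derivation:
H₀: p = 0.5, H₁: p ≠ 0.5
Standard error: SE = √(p₀(1-p₀)/n) = √(0.5×0.5/458) = 0.023363
z-statistic: z = (p̂ - p₀)/SE = (0.61 - 0.5)/0.023363 = 4.7083
Critical value: z_0.025 = ±1.960
p-value < 0.0001
Decision: reject H₀ at α = 0.05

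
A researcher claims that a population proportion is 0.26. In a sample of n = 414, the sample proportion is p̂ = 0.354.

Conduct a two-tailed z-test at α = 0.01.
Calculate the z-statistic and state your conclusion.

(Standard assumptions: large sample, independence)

H₀: p = 0.26, H₁: p ≠ 0.26
Standard error: SE = √(p₀(1-p₀)/n) = √(0.26×0.74/414) = 0.021558
z-statistic: z = (p̂ - p₀)/SE = (0.354 - 0.26)/0.021558 = 4.3603
Critical value: z_0.005 = ±2.576
p-value < 0.0001
Decision: reject H₀ at α = 0.01

Answer: z = 4.3603, reject H₀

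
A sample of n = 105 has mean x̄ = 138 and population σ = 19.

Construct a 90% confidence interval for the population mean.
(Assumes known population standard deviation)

Answer: (134.9498, 141.0502)

Derivation:
Confidence level: 90%, α = 0.1
z_0.05 = 1.645
SE = σ/√n = 19/√105 = 1.8542
Margin of error = 1.645 × 1.8542 = 3.0502
CI: x̄ ± margin = 138 ± 3.0502
CI: (134.9498, 141.0502)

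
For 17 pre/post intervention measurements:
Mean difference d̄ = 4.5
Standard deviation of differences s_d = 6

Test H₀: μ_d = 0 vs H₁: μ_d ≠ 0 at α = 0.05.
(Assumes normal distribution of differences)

Answer: t = 3.0924, reject H₀

Derivation:
df = n - 1 = 16
SE = s_d/√n = 6/√17 = 1.4552
t = d̄/SE = 4.5/1.4552 = 3.0924
Critical value: t_{0.025,16} = ±2.120
p-value ≈ 0.0070
Decision: reject H₀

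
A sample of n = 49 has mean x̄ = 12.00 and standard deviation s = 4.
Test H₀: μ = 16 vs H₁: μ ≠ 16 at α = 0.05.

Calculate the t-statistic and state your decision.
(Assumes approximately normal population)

df = n - 1 = 48
SE = s/√n = 4/√49 = 0.5714
t = (x̄ - μ₀)/SE = (12.00 - 16)/0.5714 = -7.0004
Critical value: t_{0.025,48} = ±2.011
p-value < 0.0001
Decision: reject H₀

Answer: t = -7.0004, reject H₀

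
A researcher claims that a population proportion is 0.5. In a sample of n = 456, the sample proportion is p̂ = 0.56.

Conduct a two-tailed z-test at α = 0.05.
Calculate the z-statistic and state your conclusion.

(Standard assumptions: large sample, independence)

Answer: z = 2.5625, reject H₀

Derivation:
H₀: p = 0.5, H₁: p ≠ 0.5
Standard error: SE = √(p₀(1-p₀)/n) = √(0.5×0.5/456) = 0.023415
z-statistic: z = (p̂ - p₀)/SE = (0.56 - 0.5)/0.023415 = 2.5625
Critical value: z_0.025 = ±1.960
p-value = 0.0104
Decision: reject H₀ at α = 0.05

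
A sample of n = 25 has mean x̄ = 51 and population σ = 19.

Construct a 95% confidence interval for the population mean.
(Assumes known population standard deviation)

Confidence level: 95%, α = 0.05
z_0.025 = 1.960
SE = σ/√n = 19/√25 = 3.8000
Margin of error = 1.960 × 3.8000 = 7.4480
CI: x̄ ± margin = 51 ± 7.4480
CI: (43.5520, 58.4480)

Answer: (43.5520, 58.4480)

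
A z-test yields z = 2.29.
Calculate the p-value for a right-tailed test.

For z = 2.29:
p = P(Z > 2.29) = 1 - Φ(2.29) = 0.0110

Answer: p-value ≈ 0.0110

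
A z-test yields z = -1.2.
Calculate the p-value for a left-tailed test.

For z = -1.2:
p = P(Z < -1.2) = Φ(-1.2) = 0.1151

Answer: p-value ≈ 0.1151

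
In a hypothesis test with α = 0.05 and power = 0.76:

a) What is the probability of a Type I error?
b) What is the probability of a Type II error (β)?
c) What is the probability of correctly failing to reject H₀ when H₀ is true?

a) Type I error probability = α = 0.05
b) Power = P(reject H₀ | H₁ true) = 1 - β = 0.76, so Type II error probability = β = 1 - Power = 0.24
c) P(fail to reject H₀ | H₀ true) = 1 - α = 0.95

Answer: a) 0.05, b) 0.24, c) 0.95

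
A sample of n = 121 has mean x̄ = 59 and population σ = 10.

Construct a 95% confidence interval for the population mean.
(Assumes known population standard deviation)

Confidence level: 95%, α = 0.05
z_0.025 = 1.960
SE = σ/√n = 10/√121 = 0.9091
Margin of error = 1.960 × 0.9091 = 1.7818
CI: x̄ ± margin = 59 ± 1.7818
CI: (57.2182, 60.7818)

Answer: (57.2182, 60.7818)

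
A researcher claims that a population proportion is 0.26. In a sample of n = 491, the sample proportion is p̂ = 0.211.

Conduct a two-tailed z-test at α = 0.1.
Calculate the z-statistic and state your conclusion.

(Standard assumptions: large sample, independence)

Answer: z = -2.4754, reject H₀

Derivation:
H₀: p = 0.26, H₁: p ≠ 0.26
Standard error: SE = √(p₀(1-p₀)/n) = √(0.26×0.74/491) = 0.019795
z-statistic: z = (p̂ - p₀)/SE = (0.211 - 0.26)/0.019795 = -2.4754
Critical value: z_0.05 = ±1.645
p-value = 0.0133
Decision: reject H₀ at α = 0.1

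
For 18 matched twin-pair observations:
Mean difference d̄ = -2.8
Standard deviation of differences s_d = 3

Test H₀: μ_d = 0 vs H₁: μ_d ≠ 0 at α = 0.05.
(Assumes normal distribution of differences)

df = n - 1 = 17
SE = s_d/√n = 3/√18 = 0.7071
t = d̄/SE = -2.8/0.7071 = -3.9598
Critical value: t_{0.025,17} = ±2.110
p-value ≈ 0.0010
Decision: reject H₀

Answer: t = -3.9598, reject H₀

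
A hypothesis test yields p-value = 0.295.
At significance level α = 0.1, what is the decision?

Compare p-value to α:
0.295 ≥ 0.1
Decision: fail to reject H₀

Answer: fail to reject H₀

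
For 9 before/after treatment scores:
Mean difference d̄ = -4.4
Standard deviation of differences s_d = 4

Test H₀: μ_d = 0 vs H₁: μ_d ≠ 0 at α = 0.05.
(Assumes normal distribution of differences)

df = n - 1 = 8
SE = s_d/√n = 4/√9 = 1.3333
t = d̄/SE = -4.4/1.3333 = -3.3001
Critical value: t_{0.025,8} = ±2.306
p-value ≈ 0.0109
Decision: reject H₀

Answer: t = -3.3001, reject H₀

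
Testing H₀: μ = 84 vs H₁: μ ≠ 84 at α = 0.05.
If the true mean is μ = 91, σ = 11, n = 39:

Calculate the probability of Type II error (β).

SE = σ/√n = 11/√39 = 1.7614
Critical values: μ₀ ± z_0.025×SE = 84 ± 1.960×1.7614
Acceptance region: (80.5477, 87.4523)
Under H₁ (μ = 91): z_high = (87.4523 - 91)/1.7614 = -2.0141, z_low = (80.5477 - 91)/1.7614 = -5.9341
β = P(not reject | H₁) = Φ(-2.0141) - Φ(-5.9341) ≈ 0.0220

Answer: β ≈ 0.0220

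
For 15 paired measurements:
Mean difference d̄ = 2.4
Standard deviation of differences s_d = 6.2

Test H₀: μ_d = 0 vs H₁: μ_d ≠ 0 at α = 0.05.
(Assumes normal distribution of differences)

df = n - 1 = 14
SE = s_d/√n = 6.2/√15 = 1.6008
t = d̄/SE = 2.4/1.6008 = 1.4993
Critical value: t_{0.025,14} = ±2.145
p-value ≈ 0.1560
Decision: fail to reject H₀

Answer: t = 1.4993, fail to reject H₀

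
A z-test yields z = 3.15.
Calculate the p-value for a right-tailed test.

Answer: p-value ≈ 0.0008

Derivation:
For z = 3.15:
p = P(Z > 3.15) = 1 - Φ(3.15) = 0.0008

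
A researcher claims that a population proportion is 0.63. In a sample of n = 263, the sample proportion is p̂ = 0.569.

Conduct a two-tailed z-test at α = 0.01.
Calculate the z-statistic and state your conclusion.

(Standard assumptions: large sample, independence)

Answer: z = -2.0490, fail to reject H₀

Derivation:
H₀: p = 0.63, H₁: p ≠ 0.63
Standard error: SE = √(p₀(1-p₀)/n) = √(0.63×0.37/263) = 0.029771
z-statistic: z = (p̂ - p₀)/SE = (0.569 - 0.63)/0.029771 = -2.0490
Critical value: z_0.005 = ±2.576
p-value = 0.0405
Decision: fail to reject H₀ at α = 0.01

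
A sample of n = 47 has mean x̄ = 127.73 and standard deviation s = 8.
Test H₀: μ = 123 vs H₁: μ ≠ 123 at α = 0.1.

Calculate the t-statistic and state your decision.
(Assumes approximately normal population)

Answer: t = 4.0535, reject H₀

Derivation:
df = n - 1 = 46
SE = s/√n = 8/√47 = 1.1669
t = (x̄ - μ₀)/SE = (127.73 - 123)/1.1669 = 4.0535
Critical value: t_{0.05,46} = ±1.679
p-value ≈ 0.0002
Decision: reject H₀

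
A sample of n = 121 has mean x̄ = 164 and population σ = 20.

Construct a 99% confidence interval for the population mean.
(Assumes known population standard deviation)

Confidence level: 99%, α = 0.01
z_0.005 = 2.576
SE = σ/√n = 20/√121 = 1.8182
Margin of error = 2.576 × 1.8182 = 4.6837
CI: x̄ ± margin = 164 ± 4.6837
CI: (159.3163, 168.6837)

Answer: (159.3163, 168.6837)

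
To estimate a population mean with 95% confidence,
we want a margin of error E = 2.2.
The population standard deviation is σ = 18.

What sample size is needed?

Answer: n = 258

Derivation:
z_0.025 = 1.960
n = (z×σ/E)² = (1.960×18/2.2)²
n = 257.1650
Round up: n = 258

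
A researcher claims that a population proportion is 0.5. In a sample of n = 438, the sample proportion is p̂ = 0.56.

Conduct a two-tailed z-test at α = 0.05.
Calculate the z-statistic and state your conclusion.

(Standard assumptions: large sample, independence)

H₀: p = 0.5, H₁: p ≠ 0.5
Standard error: SE = √(p₀(1-p₀)/n) = √(0.5×0.5/438) = 0.023891
z-statistic: z = (p̂ - p₀)/SE = (0.56 - 0.5)/0.023891 = 2.5114
Critical value: z_0.025 = ±1.960
p-value = 0.0120
Decision: reject H₀ at α = 0.05

Answer: z = 2.5114, reject H₀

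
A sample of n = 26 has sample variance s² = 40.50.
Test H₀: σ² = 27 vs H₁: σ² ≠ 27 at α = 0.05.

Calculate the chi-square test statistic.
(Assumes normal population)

Answer: χ² = 37.5000, fail to reject H₀

Derivation:
df = n - 1 = 25
χ² = (n-1)s²/σ₀² = 25×40.50/27 = 37.5000
Critical values: χ²_{0.975,25} = 13.120, χ²_{0.025,25} = 40.646
Rejection region: χ² < 13.120 or χ² > 40.646
Decision: fail to reject H₀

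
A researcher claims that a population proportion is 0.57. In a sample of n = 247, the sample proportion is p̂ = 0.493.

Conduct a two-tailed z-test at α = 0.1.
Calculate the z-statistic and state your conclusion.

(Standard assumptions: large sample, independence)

H₀: p = 0.57, H₁: p ≠ 0.57
Standard error: SE = √(p₀(1-p₀)/n) = √(0.57×0.43/247) = 0.031501
z-statistic: z = (p̂ - p₀)/SE = (0.493 - 0.57)/0.031501 = -2.4444
Critical value: z_0.05 = ±1.645
p-value = 0.0145
Decision: reject H₀ at α = 0.1

Answer: z = -2.4444, reject H₀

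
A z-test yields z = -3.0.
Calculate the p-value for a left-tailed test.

For z = -3.0:
p = P(Z < -3.0) = Φ(-3.0) = 0.0013

Answer: p-value ≈ 0.0013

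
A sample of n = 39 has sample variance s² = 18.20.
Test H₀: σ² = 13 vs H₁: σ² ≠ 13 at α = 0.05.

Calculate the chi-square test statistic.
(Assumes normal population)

df = n - 1 = 38
χ² = (n-1)s²/σ₀² = 38×18.20/13 = 53.2000
Critical values: χ²_{0.975,38} = 22.878, χ²_{0.025,38} = 56.896
Rejection region: χ² < 22.878 or χ² > 56.896
Decision: fail to reject H₀

Answer: χ² = 53.2000, fail to reject H₀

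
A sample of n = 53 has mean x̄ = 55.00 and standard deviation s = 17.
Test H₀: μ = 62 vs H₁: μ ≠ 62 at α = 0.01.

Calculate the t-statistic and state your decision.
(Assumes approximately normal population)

df = n - 1 = 52
SE = s/√n = 17/√53 = 2.3351
t = (x̄ - μ₀)/SE = (55.00 - 62)/2.3351 = -2.9977
Critical value: t_{0.005,52} = ±2.674
p-value ≈ 0.0042
Decision: reject H₀

Answer: t = -2.9977, reject H₀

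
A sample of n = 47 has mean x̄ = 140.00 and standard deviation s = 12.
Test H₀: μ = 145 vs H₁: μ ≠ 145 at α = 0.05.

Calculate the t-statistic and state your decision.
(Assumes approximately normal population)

Answer: t = -2.8565, reject H₀

Derivation:
df = n - 1 = 46
SE = s/√n = 12/√47 = 1.7504
t = (x̄ - μ₀)/SE = (140.00 - 145)/1.7504 = -2.8565
Critical value: t_{0.025,46} = ±2.013
p-value ≈ 0.0064
Decision: reject H₀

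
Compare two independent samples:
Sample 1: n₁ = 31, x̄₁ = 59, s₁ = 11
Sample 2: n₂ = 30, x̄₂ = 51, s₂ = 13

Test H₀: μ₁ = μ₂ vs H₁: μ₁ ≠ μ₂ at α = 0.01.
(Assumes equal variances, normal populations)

Pooled variance: s²_p = [30×11² + 29×13²]/(59) = 144.5932
s_p = 12.0247
SE = s_p×√(1/n₁ + 1/n₂) = 12.0247×√(1/31 + 1/30) = 3.0796
t = (x̄₁ - x̄₂)/SE = (59 - 51)/3.0796 = 2.5977
df = 59, t-critical = ±2.662
Decision: fail to reject H₀

Answer: t = 2.5977, fail to reject H₀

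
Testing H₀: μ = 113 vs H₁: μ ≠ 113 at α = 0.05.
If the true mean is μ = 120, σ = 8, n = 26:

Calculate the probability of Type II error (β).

Answer: β ≈ 0.0062

Derivation:
SE = σ/√n = 8/√26 = 1.5689
Critical values: μ₀ ± z_0.025×SE = 113 ± 1.960×1.5689
Acceptance region: (109.9250, 116.0750)
Under H₁ (μ = 120): z_high = (116.0750 - 120)/1.5689 = -2.5018, z_low = (109.9250 - 120)/1.5689 = -6.4217
β = P(not reject | H₁) = Φ(-2.5018) - Φ(-6.4217) ≈ 0.0062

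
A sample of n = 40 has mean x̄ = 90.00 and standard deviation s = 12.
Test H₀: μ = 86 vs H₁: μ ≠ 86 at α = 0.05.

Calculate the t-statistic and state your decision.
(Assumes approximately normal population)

df = n - 1 = 39
SE = s/√n = 12/√40 = 1.8974
t = (x̄ - μ₀)/SE = (90.00 - 86)/1.8974 = 2.1081
Critical value: t_{0.025,39} = ±2.023
p-value ≈ 0.0415
Decision: reject H₀

Answer: t = 2.1081, reject H₀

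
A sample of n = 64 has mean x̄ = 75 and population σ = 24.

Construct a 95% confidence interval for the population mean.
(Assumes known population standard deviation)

Answer: (69.1200, 80.8800)

Derivation:
Confidence level: 95%, α = 0.05
z_0.025 = 1.960
SE = σ/√n = 24/√64 = 3.0000
Margin of error = 1.960 × 3.0000 = 5.8800
CI: x̄ ± margin = 75 ± 5.8800
CI: (69.1200, 80.8800)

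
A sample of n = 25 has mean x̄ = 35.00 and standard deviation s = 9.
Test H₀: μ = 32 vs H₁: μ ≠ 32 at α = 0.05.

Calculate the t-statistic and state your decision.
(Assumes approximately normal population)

Answer: t = 1.6667, fail to reject H₀

Derivation:
df = n - 1 = 24
SE = s/√n = 9/√25 = 1.8000
t = (x̄ - μ₀)/SE = (35.00 - 32)/1.8000 = 1.6667
Critical value: t_{0.025,24} = ±2.064
p-value ≈ 0.1086
Decision: fail to reject H₀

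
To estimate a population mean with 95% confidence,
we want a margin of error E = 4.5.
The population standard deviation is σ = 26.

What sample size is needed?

z_0.025 = 1.960
n = (z×σ/E)² = (1.960×26/4.5)²
n = 128.2430
Round up: n = 129

Answer: n = 129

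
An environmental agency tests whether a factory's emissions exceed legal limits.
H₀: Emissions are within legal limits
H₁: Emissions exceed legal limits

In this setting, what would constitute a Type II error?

Type I error: rejecting H₀ when it is actually true (false positive).
Type II error: failing to reject H₀ when H₁ is actually true (false negative).

Answer: Failing to cite a factory whose emissions actually exceed the limit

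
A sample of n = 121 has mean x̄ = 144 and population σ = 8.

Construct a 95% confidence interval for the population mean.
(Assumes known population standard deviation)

Confidence level: 95%, α = 0.05
z_0.025 = 1.960
SE = σ/√n = 8/√121 = 0.7273
Margin of error = 1.960 × 0.7273 = 1.4255
CI: x̄ ± margin = 144 ± 1.4255
CI: (142.5745, 145.4255)

Answer: (142.5745, 145.4255)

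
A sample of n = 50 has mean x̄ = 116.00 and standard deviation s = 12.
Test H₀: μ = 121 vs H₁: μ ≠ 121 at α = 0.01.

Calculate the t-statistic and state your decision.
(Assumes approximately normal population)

Answer: t = -2.9462, reject H₀

Derivation:
df = n - 1 = 49
SE = s/√n = 12/√50 = 1.6971
t = (x̄ - μ₀)/SE = (116.00 - 121)/1.6971 = -2.9462
Critical value: t_{0.005,49} = ±2.680
p-value ≈ 0.0049
Decision: reject H₀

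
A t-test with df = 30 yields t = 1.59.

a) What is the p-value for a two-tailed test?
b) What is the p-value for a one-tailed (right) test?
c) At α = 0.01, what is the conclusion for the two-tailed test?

Answer: a) 0.1223, b) 0.0612, c) fail to reject H₀

Derivation:
Using t-distribution with df = 30:
a) Two-tailed: p = 2×P(T > 1.59) = 0.1223
b) One-tailed: p = P(T > 1.59) = 0.0612
c) 0.1223 ≥ 0.01, fail to reject H₀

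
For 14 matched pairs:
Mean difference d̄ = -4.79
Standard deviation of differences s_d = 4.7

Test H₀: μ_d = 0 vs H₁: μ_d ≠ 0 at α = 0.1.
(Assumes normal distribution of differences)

df = n - 1 = 13
SE = s_d/√n = 4.7/√14 = 1.2561
t = d̄/SE = -4.79/1.2561 = -3.8134
Critical value: t_{0.05,13} = ±1.771
p-value ≈ 0.0022
Decision: reject H₀

Answer: t = -3.8134, reject H₀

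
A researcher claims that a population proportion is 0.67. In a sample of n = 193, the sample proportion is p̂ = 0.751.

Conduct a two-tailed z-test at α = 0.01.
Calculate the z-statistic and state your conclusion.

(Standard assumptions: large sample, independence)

Answer: z = 2.3931, fail to reject H₀

Derivation:
H₀: p = 0.67, H₁: p ≠ 0.67
Standard error: SE = √(p₀(1-p₀)/n) = √(0.67×0.33/193) = 0.033847
z-statistic: z = (p̂ - p₀)/SE = (0.751 - 0.67)/0.033847 = 2.3931
Critical value: z_0.005 = ±2.576
p-value = 0.0167
Decision: fail to reject H₀ at α = 0.01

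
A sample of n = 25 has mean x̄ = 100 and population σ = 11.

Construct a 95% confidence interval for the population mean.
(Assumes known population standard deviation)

Confidence level: 95%, α = 0.05
z_0.025 = 1.960
SE = σ/√n = 11/√25 = 2.2000
Margin of error = 1.960 × 2.2000 = 4.3120
CI: x̄ ± margin = 100 ± 4.3120
CI: (95.6880, 104.3120)

Answer: (95.6880, 104.3120)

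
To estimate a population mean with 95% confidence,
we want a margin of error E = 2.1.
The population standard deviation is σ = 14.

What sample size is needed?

Answer: n = 171

Derivation:
z_0.025 = 1.960
n = (z×σ/E)² = (1.960×14/2.1)²
n = 170.7378
Round up: n = 171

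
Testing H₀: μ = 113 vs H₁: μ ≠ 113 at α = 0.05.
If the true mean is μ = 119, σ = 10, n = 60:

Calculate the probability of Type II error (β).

Answer: β ≈ 0.0036

Derivation:
SE = σ/√n = 10/√60 = 1.2910
Critical values: μ₀ ± z_0.025×SE = 113 ± 1.960×1.2910
Acceptance region: (110.4696, 115.5304)
Under H₁ (μ = 119): z_high = (115.5304 - 119)/1.2910 = -2.6875, z_low = (110.4696 - 119)/1.2910 = -6.6076
β = P(not reject | H₁) = Φ(-2.6875) - Φ(-6.6076) ≈ 0.0036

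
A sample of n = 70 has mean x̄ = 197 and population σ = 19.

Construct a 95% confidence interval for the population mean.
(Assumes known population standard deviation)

Confidence level: 95%, α = 0.05
z_0.025 = 1.960
SE = σ/√n = 19/√70 = 2.2709
Margin of error = 1.960 × 2.2709 = 4.4510
CI: x̄ ± margin = 197 ± 4.4510
CI: (192.5490, 201.4510)

Answer: (192.5490, 201.4510)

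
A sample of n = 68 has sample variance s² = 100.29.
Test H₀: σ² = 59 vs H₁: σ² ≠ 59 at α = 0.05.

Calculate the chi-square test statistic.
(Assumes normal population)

Answer: χ² = 113.8886, reject H₀

Derivation:
df = n - 1 = 67
χ² = (n-1)s²/σ₀² = 67×100.29/59 = 113.8886
Critical values: χ²_{0.975,67} = 46.261, χ²_{0.025,67} = 91.519
Rejection region: χ² < 46.261 or χ² > 91.519
Decision: reject H₀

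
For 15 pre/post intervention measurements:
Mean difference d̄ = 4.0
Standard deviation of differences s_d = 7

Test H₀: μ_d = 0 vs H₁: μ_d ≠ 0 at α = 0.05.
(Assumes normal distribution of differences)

df = n - 1 = 14
SE = s_d/√n = 7/√15 = 1.8074
t = d̄/SE = 4.0/1.8074 = 2.2131
Critical value: t_{0.025,14} = ±2.145
p-value ≈ 0.0440
Decision: reject H₀

Answer: t = 2.2131, reject H₀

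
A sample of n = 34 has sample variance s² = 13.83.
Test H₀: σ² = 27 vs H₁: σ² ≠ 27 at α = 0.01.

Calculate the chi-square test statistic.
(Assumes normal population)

df = n - 1 = 33
χ² = (n-1)s²/σ₀² = 33×13.83/27 = 16.9033
Critical values: χ²_{0.995,33} = 15.815, χ²_{0.005,33} = 57.648
Rejection region: χ² < 15.815 or χ² > 57.648
Decision: fail to reject H₀

Answer: χ² = 16.9033, fail to reject H₀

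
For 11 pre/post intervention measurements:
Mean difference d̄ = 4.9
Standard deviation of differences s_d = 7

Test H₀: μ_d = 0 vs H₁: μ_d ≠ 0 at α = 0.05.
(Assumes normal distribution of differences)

Answer: t = 2.3216, reject H₀

Derivation:
df = n - 1 = 10
SE = s_d/√n = 7/√11 = 2.1106
t = d̄/SE = 4.9/2.1106 = 2.3216
Critical value: t_{0.025,10} = ±2.228
p-value ≈ 0.0427
Decision: reject H₀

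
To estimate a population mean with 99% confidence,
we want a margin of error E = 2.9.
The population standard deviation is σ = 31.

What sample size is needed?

Answer: n = 759

Derivation:
z_0.005 = 2.576
n = (z×σ/E)² = (2.576×31/2.9)²
n = 758.2617
Round up: n = 759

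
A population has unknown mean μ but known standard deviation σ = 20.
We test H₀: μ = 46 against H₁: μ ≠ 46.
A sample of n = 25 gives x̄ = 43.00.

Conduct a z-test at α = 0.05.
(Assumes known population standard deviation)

Standard error: SE = σ/√n = 20/√25 = 4.0000
z-statistic: z = (x̄ - μ₀)/SE = (43.00 - 46)/4.0000 = -0.7500
Critical value: ±1.960
p-value = 0.4533
Decision: fail to reject H₀

Answer: z = -0.7500, fail to reject H₀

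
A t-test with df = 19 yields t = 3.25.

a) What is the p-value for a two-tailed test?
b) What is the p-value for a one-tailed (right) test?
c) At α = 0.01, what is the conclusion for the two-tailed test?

Answer: a) 0.0042, b) 0.0021, c) reject H₀

Derivation:
Using t-distribution with df = 19:
a) Two-tailed: p = 2×P(T > 3.25) = 0.0042
b) One-tailed: p = P(T > 3.25) = 0.0021
c) 0.0042 < 0.01, reject H₀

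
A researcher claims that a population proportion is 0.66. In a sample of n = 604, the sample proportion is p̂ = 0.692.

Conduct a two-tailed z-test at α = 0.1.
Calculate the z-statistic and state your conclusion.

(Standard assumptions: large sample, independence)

H₀: p = 0.66, H₁: p ≠ 0.66
Standard error: SE = √(p₀(1-p₀)/n) = √(0.66×0.34/604) = 0.019275
z-statistic: z = (p̂ - p₀)/SE = (0.692 - 0.66)/0.019275 = 1.6602
Critical value: z_0.05 = ±1.645
p-value = 0.0969
Decision: reject H₀ at α = 0.1

Answer: z = 1.6602, reject H₀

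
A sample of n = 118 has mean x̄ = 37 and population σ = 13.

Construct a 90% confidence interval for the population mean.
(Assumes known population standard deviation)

Answer: (35.0314, 38.9686)

Derivation:
Confidence level: 90%, α = 0.1
z_0.05 = 1.645
SE = σ/√n = 13/√118 = 1.1967
Margin of error = 1.645 × 1.1967 = 1.9686
CI: x̄ ± margin = 37 ± 1.9686
CI: (35.0314, 38.9686)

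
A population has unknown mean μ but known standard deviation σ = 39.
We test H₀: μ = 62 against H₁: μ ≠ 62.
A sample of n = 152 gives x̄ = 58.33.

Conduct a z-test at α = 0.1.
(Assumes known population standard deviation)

Standard error: SE = σ/√n = 39/√152 = 3.1633
z-statistic: z = (x̄ - μ₀)/SE = (58.33 - 62)/3.1633 = -1.1602
Critical value: ±1.645
p-value = 0.2460
Decision: fail to reject H₀

Answer: z = -1.1602, fail to reject H₀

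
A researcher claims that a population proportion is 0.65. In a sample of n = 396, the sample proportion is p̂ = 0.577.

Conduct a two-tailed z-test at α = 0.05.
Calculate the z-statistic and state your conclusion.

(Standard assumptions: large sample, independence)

H₀: p = 0.65, H₁: p ≠ 0.65
Standard error: SE = √(p₀(1-p₀)/n) = √(0.65×0.35/396) = 0.023969
z-statistic: z = (p̂ - p₀)/SE = (0.577 - 0.65)/0.023969 = -3.0456
Critical value: z_0.025 = ±1.960
p-value = 0.0023
Decision: reject H₀ at α = 0.05

Answer: z = -3.0456, reject H₀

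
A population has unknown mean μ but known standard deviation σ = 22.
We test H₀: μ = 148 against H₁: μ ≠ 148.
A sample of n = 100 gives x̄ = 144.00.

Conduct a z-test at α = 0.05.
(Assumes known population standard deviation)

Answer: z = -1.8182, fail to reject H₀

Derivation:
Standard error: SE = σ/√n = 22/√100 = 2.2000
z-statistic: z = (x̄ - μ₀)/SE = (144.00 - 148)/2.2000 = -1.8182
Critical value: ±1.960
p-value = 0.0690
Decision: fail to reject H₀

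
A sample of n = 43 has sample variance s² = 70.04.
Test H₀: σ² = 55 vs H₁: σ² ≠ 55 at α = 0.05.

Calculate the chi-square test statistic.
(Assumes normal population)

df = n - 1 = 42
χ² = (n-1)s²/σ₀² = 42×70.04/55 = 53.4851
Critical values: χ²_{0.975,42} = 25.999, χ²_{0.025,42} = 61.777
Rejection region: χ² < 25.999 or χ² > 61.777
Decision: fail to reject H₀

Answer: χ² = 53.4851, fail to reject H₀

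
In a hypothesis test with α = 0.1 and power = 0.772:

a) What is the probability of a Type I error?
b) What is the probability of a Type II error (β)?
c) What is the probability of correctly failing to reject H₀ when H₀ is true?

Answer: a) 0.1, b) 0.228, c) 0.9

Derivation:
a) Type I error probability = α = 0.1
b) Power = P(reject H₀ | H₁ true) = 1 - β = 0.772, so Type II error probability = β = 1 - Power = 0.228
c) P(fail to reject H₀ | H₀ true) = 1 - α = 0.9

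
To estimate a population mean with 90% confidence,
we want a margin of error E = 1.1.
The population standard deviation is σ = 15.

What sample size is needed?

z_0.05 = 1.645
n = (z×σ/E)² = (1.645×15/1.1)²
n = 503.1865
Round up: n = 504

Answer: n = 504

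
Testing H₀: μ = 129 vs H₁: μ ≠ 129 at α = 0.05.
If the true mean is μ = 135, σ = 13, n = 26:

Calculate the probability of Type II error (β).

SE = σ/√n = 13/√26 = 2.5495
Critical values: μ₀ ± z_0.025×SE = 129 ± 1.960×2.5495
Acceptance region: (124.0030, 133.9970)
Under H₁ (μ = 135): z_high = (133.9970 - 135)/2.5495 = -0.3934, z_low = (124.0030 - 135)/2.5495 = -4.3134
β = P(not reject | H₁) = Φ(-0.3934) - Φ(-4.3134) ≈ 0.3470

Answer: β ≈ 0.3470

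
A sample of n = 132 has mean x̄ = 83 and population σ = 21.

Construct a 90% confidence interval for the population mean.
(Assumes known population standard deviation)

Confidence level: 90%, α = 0.1
z_0.05 = 1.645
SE = σ/√n = 21/√132 = 1.8278
Margin of error = 1.645 × 1.8278 = 3.0067
CI: x̄ ± margin = 83 ± 3.0067
CI: (79.9933, 86.0067)

Answer: (79.9933, 86.0067)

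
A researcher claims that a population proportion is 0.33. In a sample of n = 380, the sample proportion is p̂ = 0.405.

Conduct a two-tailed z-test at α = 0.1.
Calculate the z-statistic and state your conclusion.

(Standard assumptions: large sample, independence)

H₀: p = 0.33, H₁: p ≠ 0.33
Standard error: SE = √(p₀(1-p₀)/n) = √(0.33×0.67/380) = 0.024121
z-statistic: z = (p̂ - p₀)/SE = (0.405 - 0.33)/0.024121 = 3.1093
Critical value: z_0.05 = ±1.645
p-value = 0.0019
Decision: reject H₀ at α = 0.1

Answer: z = 3.1093, reject H₀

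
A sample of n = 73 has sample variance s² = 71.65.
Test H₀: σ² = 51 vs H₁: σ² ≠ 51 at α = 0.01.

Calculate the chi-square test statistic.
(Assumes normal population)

Answer: χ² = 101.1529, fail to reject H₀

Derivation:
df = n - 1 = 72
χ² = (n-1)s²/σ₀² = 72×71.65/51 = 101.1529
Critical values: χ²_{0.995,72} = 44.843, χ²_{0.005,72} = 106.648
Rejection region: χ² < 44.843 or χ² > 106.648
Decision: fail to reject H₀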